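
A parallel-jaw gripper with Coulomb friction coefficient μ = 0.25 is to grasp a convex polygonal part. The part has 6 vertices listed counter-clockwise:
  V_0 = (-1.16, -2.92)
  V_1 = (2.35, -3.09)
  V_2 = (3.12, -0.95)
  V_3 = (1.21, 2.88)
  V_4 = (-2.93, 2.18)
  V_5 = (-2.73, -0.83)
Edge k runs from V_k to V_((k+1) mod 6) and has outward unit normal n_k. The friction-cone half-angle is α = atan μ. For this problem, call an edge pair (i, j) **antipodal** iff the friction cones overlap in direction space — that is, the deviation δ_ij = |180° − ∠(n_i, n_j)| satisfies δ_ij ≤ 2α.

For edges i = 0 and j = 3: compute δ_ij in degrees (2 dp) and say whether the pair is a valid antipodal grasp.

α = atan 0.25 = 14.04°;  2α = 28.07°
edge 0: e_0 = (+3.51, -0.17);  n_0 = (-0.0484, -0.9988)
edge 3: e_3 = (-4.14, -0.70);  n_3 = (-0.1667, +0.9860)
∠(n_0, n_3) = 167.63°
δ = |180° − 167.63°| = 12.37°
12.37° ≤ 2α = 28.07°  →  valid

δ = 12.37°, valid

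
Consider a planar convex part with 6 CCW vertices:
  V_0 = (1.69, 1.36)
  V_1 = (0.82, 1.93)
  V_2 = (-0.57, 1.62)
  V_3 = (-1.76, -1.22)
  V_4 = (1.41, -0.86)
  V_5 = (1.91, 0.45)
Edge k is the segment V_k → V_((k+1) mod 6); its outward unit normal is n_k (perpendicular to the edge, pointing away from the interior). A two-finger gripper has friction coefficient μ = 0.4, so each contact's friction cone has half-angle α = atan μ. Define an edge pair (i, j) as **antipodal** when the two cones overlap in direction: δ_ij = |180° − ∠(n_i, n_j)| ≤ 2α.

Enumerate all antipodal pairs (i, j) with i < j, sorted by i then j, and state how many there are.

α = atan 0.4 = 21.80°;  2α = 43.60°
n_0 = (+0.5480, +0.8365)
n_1 = (-0.2177, +0.9760)
n_2 = (-0.9223, +0.3865)
n_3 = (+0.1128, -0.9936)
n_4 = (+0.9343, -0.3566)
n_5 = (+0.9720, +0.2350)
  (0,1): δ = 134.20°  ·
  (0,2): δ = 79.50°  ·
  (0,3): δ = 39.71°  ✓
  (0,4): δ = 102.34°  ·
  (0,5): δ = 136.82°  ·
  (1,2): δ = 125.31°  ·
  (1,3): δ = 6.09°  ✓
  (1,4): δ = 56.54°  ·
  (1,5): δ = 91.02°  ·
  (2,3): δ = 60.79°  ·
  (2,4): δ = 1.84°  ✓
  (2,5): δ = 36.33°  ✓
  (3,4): δ = 117.37°  ·
  (3,5): δ = 82.89°  ·
  (4,5): δ = 145.52°  ·
antipodal pairs: 4

count = 4; pairs: (0,3), (1,3), (2,4), (2,5)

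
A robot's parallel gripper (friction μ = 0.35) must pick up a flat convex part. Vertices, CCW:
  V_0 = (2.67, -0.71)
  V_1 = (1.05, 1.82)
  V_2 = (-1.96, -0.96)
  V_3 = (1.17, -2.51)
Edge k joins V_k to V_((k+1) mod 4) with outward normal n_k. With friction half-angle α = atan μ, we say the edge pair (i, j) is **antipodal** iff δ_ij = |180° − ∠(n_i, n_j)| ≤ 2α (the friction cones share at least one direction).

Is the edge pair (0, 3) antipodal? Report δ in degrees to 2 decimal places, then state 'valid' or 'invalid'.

α = atan 0.35 = 19.29°;  2α = 38.58°
edge 0: e_0 = (-1.62, +2.53);  n_0 = (+0.8422, +0.5392)
edge 3: e_3 = (+1.50, +1.80);  n_3 = (+0.7682, -0.6402)
∠(n_0, n_3) = 72.44°
δ = |180° − 72.44°| = 107.56°
107.56° > 2α = 38.58°  →  invalid

δ = 107.56°, invalid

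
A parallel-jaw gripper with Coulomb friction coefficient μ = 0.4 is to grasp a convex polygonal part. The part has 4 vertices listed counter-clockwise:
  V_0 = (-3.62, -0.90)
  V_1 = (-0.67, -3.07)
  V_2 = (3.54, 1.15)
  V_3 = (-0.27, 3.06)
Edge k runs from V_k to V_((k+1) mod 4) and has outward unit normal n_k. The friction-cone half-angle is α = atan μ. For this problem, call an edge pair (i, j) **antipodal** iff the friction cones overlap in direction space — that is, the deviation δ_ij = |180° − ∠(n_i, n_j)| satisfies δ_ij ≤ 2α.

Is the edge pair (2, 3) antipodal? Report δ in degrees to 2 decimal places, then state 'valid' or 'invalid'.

δ = 103.60°, invalid

α = atan 0.4 = 21.80°;  2α = 43.60°
edge 2: e_2 = (-3.81, +1.91);  n_2 = (+0.4482, +0.8940)
edge 3: e_3 = (-3.35, -3.96);  n_3 = (-0.7635, +0.6459)
∠(n_2, n_3) = 76.40°
δ = |180° − 76.40°| = 103.60°
103.60° > 2α = 43.60°  →  invalid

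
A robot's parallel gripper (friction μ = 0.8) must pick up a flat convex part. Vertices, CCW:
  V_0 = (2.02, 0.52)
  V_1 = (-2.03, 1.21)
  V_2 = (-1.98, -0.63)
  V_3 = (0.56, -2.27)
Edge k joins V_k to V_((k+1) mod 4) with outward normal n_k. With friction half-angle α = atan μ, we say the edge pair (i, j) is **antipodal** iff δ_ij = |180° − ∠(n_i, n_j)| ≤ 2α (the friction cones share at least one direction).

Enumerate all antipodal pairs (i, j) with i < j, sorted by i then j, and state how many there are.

count = 3; pairs: (0,2), (0,3), (1,3)

α = atan 0.8 = 38.66°;  2α = 77.32°
n_0 = (+0.1680, +0.9858)
n_1 = (-0.9996, -0.0272)
n_2 = (-0.5424, -0.8401)
n_3 = (+0.8860, -0.4637)
  (0,1): δ = 78.77°  ·
  (0,2): δ = 23.18°  ✓
  (0,3): δ = 72.05°  ✓
  (1,2): δ = 124.41°  ·
  (1,3): δ = 29.18°  ✓
  (2,3): δ = 84.77°  ·
antipodal pairs: 3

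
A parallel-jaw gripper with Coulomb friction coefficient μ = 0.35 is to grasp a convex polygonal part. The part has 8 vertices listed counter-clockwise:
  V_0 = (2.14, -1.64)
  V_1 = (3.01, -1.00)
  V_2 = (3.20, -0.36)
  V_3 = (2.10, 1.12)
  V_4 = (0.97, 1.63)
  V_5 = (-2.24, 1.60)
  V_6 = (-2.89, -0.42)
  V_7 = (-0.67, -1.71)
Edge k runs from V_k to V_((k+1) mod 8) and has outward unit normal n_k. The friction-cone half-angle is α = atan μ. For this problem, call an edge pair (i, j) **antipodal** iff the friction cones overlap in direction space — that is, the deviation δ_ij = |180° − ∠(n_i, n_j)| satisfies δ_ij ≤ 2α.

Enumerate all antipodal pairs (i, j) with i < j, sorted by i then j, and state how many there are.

α = atan 0.35 = 19.29°;  2α = 38.58°
n_0 = (+0.5926, -0.8055)
n_1 = (+0.9586, -0.2846)
n_2 = (+0.8026, +0.5965)
n_3 = (+0.4114, +0.9115)
n_4 = (-0.0093, +1.0000)
n_5 = (-0.9519, +0.3063)
n_6 = (-0.5024, -0.8646)
n_7 = (+0.0249, -0.9997)
  (0,1): δ = 142.87°  ·
  (0,2): δ = 89.72°  ·
  (0,3): δ = 60.63°  ·
  (0,4): δ = 35.80°  ✓
  (0,5): δ = 35.82°  ✓
  (0,6): δ = 113.50°  ·
  (0,7): δ = 145.09°  ·
  (1,2): δ = 126.84°  ·
  (1,3): δ = 97.76°  ·
  (1,4): δ = 72.93°  ·
  (1,5): δ = 1.30°  ✓
  (1,6): δ = 76.37°  ·
  (1,7): δ = 107.96°  ·
  (2,3): δ = 150.91°  ·
  (2,4): δ = 126.09°  ·
  (2,5): δ = 54.46°  ·
  (2,6): δ = 23.22°  ✓
  (2,7): δ = 54.81°  ·
  (3,4): δ = 155.17°  ·
  (3,5): δ = 83.55°  ·
  (3,6): δ = 5.87°  ✓
  (3,7): δ = 25.72°  ✓
  (4,5): δ = 108.37°  ·
  (4,6): δ = 30.70°  ✓
  (4,7): δ = 0.89°  ✓
  (5,6): δ = 102.32°  ·
  (5,7): δ = 70.74°  ·
  (6,7): δ = 148.41°  ·
antipodal pairs: 8

count = 8; pairs: (0,4), (0,5), (1,5), (2,6), (3,6), (3,7), (4,6), (4,7)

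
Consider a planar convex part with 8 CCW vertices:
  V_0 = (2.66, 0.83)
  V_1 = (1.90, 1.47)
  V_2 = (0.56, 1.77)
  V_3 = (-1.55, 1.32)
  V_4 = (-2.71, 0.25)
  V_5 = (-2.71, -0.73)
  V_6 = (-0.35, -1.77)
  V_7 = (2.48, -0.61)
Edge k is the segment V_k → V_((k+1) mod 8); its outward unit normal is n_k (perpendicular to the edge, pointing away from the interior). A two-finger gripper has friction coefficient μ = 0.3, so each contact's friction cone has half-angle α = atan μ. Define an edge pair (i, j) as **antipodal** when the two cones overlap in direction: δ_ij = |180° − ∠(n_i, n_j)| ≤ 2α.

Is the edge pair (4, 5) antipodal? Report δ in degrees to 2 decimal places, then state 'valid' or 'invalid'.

δ = 113.78°, invalid

α = atan 0.3 = 16.70°;  2α = 33.40°
edge 4: e_4 = (+0.00, -0.98);  n_4 = (-1.0000, -0.0000)
edge 5: e_5 = (+2.36, -1.04);  n_5 = (-0.4033, -0.9151)
∠(n_4, n_5) = 66.22°
δ = |180° − 66.22°| = 113.78°
113.78° > 2α = 33.40°  →  invalid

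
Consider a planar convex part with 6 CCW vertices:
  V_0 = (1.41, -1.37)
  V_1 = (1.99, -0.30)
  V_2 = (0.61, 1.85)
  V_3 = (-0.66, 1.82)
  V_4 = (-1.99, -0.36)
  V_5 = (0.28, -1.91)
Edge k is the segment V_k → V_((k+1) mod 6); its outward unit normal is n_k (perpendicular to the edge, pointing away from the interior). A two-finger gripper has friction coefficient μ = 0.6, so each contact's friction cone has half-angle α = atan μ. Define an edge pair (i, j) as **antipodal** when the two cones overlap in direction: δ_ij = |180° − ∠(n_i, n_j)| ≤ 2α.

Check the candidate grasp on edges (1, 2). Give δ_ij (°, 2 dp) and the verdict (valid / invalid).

α = atan 0.6 = 30.96°;  2α = 61.93°
edge 1: e_1 = (-1.38, +2.15);  n_1 = (+0.8416, +0.5402)
edge 2: e_2 = (-1.27, -0.03);  n_2 = (-0.0236, +0.9997)
∠(n_1, n_2) = 58.66°
δ = |180° − 58.66°| = 121.34°
121.34° > 2α = 61.93°  →  invalid

δ = 121.34°, invalid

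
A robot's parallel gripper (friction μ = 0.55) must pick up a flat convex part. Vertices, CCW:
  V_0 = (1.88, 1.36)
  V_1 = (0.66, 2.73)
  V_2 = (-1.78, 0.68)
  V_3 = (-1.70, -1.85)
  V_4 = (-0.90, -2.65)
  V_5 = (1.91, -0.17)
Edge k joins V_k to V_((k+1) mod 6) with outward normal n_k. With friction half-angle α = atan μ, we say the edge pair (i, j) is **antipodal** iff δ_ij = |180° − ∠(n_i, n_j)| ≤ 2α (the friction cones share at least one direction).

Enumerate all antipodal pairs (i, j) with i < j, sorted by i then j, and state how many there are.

α = atan 0.55 = 28.81°;  2α = 57.62°
n_0 = (+0.7468, +0.6650)
n_1 = (-0.6433, +0.7656)
n_2 = (-0.9995, -0.0316)
n_3 = (-0.7071, -0.7071)
n_4 = (+0.6617, -0.7498)
n_5 = (+0.9998, +0.0196)
  (0,1): δ = 91.65°  ·
  (0,2): δ = 39.87°  ✓
  (0,3): δ = 3.31°  ✓
  (0,4): δ = 89.74°  ·
  (0,5): δ = 139.44°  ·
  (1,2): δ = 128.22°  ·
  (1,3): δ = 85.04°  ·
  (1,4): δ = 1.39°  ✓
  (1,5): δ = 51.09°  ✓
  (2,3): δ = 136.81°  ·
  (2,4): δ = 50.38°  ✓
  (2,5): δ = 0.69°  ✓
  (3,4): δ = 93.57°  ·
  (3,5): δ = 43.88°  ✓
  (4,5): δ = 130.31°  ·
antipodal pairs: 7

count = 7; pairs: (0,2), (0,3), (1,4), (1,5), (2,4), (2,5), (3,5)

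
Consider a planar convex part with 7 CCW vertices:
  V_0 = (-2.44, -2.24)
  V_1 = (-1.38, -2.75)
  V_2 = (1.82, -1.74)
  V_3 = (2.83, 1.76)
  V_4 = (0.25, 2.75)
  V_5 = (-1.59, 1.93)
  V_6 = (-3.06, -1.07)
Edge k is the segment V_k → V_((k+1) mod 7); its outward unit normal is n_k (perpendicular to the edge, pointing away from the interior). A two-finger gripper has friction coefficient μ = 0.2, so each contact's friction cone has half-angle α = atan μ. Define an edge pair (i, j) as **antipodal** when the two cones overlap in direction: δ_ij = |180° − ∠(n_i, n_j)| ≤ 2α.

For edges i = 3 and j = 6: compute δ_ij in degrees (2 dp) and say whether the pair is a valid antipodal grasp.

α = atan 0.2 = 11.31°;  2α = 22.62°
edge 3: e_3 = (-2.58, +0.99);  n_3 = (+0.3583, +0.9336)
edge 6: e_6 = (+0.62, -1.17);  n_6 = (-0.8836, -0.4682)
∠(n_3, n_6) = 138.91°
δ = |180° − 138.91°| = 41.09°
41.09° > 2α = 22.62°  →  invalid

δ = 41.09°, invalid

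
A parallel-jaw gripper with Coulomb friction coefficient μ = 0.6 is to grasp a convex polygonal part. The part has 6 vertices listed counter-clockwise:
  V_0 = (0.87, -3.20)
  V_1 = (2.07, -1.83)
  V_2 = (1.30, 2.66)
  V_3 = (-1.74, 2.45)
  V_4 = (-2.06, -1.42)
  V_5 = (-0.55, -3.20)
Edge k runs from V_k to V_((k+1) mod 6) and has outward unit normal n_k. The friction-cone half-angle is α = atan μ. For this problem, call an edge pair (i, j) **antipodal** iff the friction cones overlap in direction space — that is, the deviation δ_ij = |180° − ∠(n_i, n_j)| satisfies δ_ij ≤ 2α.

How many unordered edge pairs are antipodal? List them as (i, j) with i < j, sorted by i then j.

count = 6; pairs: (0,2), (0,3), (1,3), (1,4), (2,4), (2,5)

α = atan 0.6 = 30.96°;  2α = 61.93°
n_0 = (+0.7522, -0.6589)
n_1 = (+0.9856, +0.1690)
n_2 = (-0.0689, +0.9976)
n_3 = (-0.9966, +0.0824)
n_4 = (-0.7626, -0.6469)
n_5 = (+0.0000, -1.0000)
  (0,1): δ = 129.05°  ·
  (0,2): δ = 44.83°  ✓
  (0,3): δ = 36.49°  ✓
  (0,4): δ = 81.52°  ·
  (0,5): δ = 131.22°  ·
  (1,2): δ = 95.78°  ·
  (1,3): δ = 14.46°  ✓
  (1,4): δ = 30.58°  ✓
  (1,5): δ = 80.27°  ·
  (2,3): δ = 98.68°  ·
  (2,4): δ = 53.64°  ✓
  (2,5): δ = 3.95°  ✓
  (3,4): δ = 134.96°  ·
  (3,5): δ = 85.27°  ·
  (4,5): δ = 130.31°  ·
antipodal pairs: 6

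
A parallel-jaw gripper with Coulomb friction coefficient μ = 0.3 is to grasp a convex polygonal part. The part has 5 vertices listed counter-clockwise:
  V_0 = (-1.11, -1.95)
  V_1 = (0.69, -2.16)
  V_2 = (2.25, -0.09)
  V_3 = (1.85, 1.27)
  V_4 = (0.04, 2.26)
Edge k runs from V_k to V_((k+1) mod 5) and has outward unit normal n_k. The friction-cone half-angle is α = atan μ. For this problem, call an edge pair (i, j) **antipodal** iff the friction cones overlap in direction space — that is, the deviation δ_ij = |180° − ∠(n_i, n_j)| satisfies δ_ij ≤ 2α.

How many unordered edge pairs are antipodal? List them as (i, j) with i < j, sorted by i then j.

count = 3; pairs: (0,3), (1,4), (2,4)

α = atan 0.3 = 16.70°;  2α = 33.40°
n_0 = (-0.1159, -0.9933)
n_1 = (+0.7986, -0.6019)
n_2 = (+0.9594, +0.2822)
n_3 = (+0.4799, +0.8773)
n_4 = (-0.9647, +0.2635)
  (0,1): δ = 120.35°  ·
  (0,2): δ = 66.96°  ·
  (0,3): δ = 22.02°  ✓
  (0,4): δ = 81.38°  ·
  (1,2): δ = 126.61°  ·
  (1,3): δ = 81.67°  ·
  (1,4): δ = 21.72°  ✓
  (2,3): δ = 135.07°  ·
  (2,4): δ = 31.67°  ✓
  (3,4): δ = 76.60°  ·
antipodal pairs: 3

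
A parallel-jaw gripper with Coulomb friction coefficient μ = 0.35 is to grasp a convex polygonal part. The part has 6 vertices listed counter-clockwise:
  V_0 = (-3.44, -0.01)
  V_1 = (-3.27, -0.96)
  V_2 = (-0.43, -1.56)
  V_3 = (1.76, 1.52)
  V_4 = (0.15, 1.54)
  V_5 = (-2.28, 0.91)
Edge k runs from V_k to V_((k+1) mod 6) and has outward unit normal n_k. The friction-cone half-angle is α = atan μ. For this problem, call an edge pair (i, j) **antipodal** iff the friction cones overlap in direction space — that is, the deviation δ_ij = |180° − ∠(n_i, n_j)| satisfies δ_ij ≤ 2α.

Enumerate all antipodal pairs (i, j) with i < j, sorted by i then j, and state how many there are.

α = atan 0.35 = 19.29°;  2α = 38.58°
n_0 = (-0.9844, -0.1761)
n_1 = (-0.2067, -0.9784)
n_2 = (+0.8150, -0.5795)
n_3 = (+0.0124, +0.9999)
n_4 = (-0.2510, +0.9680)
n_5 = (-0.6214, +0.7835)
  (0,1): δ = 112.07°  ·
  (0,2): δ = 45.56°  ·
  (0,3): δ = 79.14°  ·
  (0,4): δ = 94.39°  ·
  (0,5): δ = 118.27°  ·
  (1,2): δ = 113.48°  ·
  (1,3): δ = 11.22°  ✓
  (1,4): δ = 26.46°  ✓
  (1,5): δ = 50.35°  ·
  (2,3): δ = 55.30°  ·
  (2,4): δ = 40.05°  ·
  (2,5): δ = 16.17°  ✓
  (3,4): δ = 164.75°  ·
  (3,5): δ = 140.87°  ·
  (4,5): δ = 156.12°  ·
antipodal pairs: 3

count = 3; pairs: (1,3), (1,4), (2,5)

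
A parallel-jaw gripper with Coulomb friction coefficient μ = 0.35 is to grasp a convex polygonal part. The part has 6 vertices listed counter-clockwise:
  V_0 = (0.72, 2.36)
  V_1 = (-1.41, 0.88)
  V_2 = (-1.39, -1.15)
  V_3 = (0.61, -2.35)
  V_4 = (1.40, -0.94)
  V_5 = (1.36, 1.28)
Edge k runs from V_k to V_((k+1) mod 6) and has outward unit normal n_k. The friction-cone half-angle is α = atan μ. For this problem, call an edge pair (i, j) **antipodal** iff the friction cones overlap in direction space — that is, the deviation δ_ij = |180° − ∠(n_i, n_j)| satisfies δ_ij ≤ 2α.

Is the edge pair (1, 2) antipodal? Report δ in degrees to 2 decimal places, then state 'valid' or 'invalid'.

δ = 121.53°, invalid

α = atan 0.35 = 19.29°;  2α = 38.58°
edge 1: e_1 = (+0.02, -2.03);  n_1 = (-1.0000, -0.0099)
edge 2: e_2 = (+2.00, -1.20);  n_2 = (-0.5145, -0.8575)
∠(n_1, n_2) = 58.47°
δ = |180° − 58.47°| = 121.53°
121.53° > 2α = 38.58°  →  invalid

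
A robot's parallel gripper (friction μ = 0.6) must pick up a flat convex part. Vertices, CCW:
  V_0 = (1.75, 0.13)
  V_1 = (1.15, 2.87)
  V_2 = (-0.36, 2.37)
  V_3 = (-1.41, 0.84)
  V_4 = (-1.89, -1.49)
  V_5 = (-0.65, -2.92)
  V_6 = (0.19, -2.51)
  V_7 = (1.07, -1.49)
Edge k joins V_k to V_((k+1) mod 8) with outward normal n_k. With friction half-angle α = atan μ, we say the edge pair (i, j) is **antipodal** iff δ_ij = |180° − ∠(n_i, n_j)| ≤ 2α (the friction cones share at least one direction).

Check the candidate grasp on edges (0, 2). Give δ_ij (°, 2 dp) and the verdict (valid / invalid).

δ = 46.81°, valid

α = atan 0.6 = 30.96°;  2α = 61.93°
edge 0: e_0 = (-0.60, +2.74);  n_0 = (+0.9769, +0.2139)
edge 2: e_2 = (-1.05, -1.53);  n_2 = (-0.8245, +0.5658)
∠(n_0, n_2) = 133.19°
δ = |180° − 133.19°| = 46.81°
46.81° ≤ 2α = 61.93°  →  valid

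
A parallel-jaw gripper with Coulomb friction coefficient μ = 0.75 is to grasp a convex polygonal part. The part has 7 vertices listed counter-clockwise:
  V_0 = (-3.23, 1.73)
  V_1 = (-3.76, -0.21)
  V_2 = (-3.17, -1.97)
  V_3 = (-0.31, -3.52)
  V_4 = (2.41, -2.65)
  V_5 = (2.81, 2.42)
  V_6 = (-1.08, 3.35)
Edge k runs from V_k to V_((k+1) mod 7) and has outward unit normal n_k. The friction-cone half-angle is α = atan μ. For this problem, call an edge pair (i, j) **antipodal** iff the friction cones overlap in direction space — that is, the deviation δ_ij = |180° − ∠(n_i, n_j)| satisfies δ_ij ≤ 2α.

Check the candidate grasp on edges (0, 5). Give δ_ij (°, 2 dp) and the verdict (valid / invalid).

δ = 91.83°, invalid

α = atan 0.75 = 36.87°;  2α = 73.74°
edge 0: e_0 = (-0.53, -1.94);  n_0 = (-0.9646, +0.2635)
edge 5: e_5 = (-3.89, +0.93);  n_5 = (+0.2325, +0.9726)
∠(n_0, n_5) = 88.17°
δ = |180° − 88.17°| = 91.83°
91.83° > 2α = 73.74°  →  invalid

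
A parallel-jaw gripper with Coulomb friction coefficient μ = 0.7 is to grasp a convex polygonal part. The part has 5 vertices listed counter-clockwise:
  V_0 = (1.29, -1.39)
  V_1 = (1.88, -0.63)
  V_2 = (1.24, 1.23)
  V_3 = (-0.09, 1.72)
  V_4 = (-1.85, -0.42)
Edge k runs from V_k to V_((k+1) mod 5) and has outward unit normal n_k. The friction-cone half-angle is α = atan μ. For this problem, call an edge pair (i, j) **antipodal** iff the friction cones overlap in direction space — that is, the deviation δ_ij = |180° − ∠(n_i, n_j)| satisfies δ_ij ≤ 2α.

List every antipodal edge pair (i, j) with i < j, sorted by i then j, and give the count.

α = atan 0.7 = 34.99°;  2α = 69.98°
n_0 = (+0.7899, -0.6132)
n_1 = (+0.9456, +0.3254)
n_2 = (+0.3457, +0.9383)
n_3 = (-0.7723, +0.6352)
n_4 = (-0.2952, -0.9554)
  (0,1): δ = 123.19°  ·
  (0,2): δ = 72.40°  ·
  (0,3): δ = 1.61°  ✓
  (0,4): δ = 110.66°  ·
  (1,2): δ = 129.21°  ·
  (1,3): δ = 58.42°  ✓
  (1,4): δ = 53.85°  ✓
  (2,3): δ = 109.21°  ·
  (2,4): δ = 3.06°  ✓
  (3,4): δ = 67.73°  ✓
antipodal pairs: 5

count = 5; pairs: (0,3), (1,3), (1,4), (2,4), (3,4)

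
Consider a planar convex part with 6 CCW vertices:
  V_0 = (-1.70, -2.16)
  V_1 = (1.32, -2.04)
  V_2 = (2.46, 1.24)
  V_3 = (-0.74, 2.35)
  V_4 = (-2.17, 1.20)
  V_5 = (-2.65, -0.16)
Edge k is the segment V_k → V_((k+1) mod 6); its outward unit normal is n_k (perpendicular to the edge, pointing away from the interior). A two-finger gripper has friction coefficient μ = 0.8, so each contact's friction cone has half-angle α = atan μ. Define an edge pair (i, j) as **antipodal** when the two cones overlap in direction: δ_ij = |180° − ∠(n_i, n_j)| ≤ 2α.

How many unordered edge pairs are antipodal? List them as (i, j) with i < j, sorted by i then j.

α = atan 0.8 = 38.66°;  2α = 77.32°
n_0 = (+0.0397, -0.9992)
n_1 = (+0.9446, -0.3283)
n_2 = (+0.3277, +0.9448)
n_3 = (-0.6267, +0.7793)
n_4 = (-0.9430, +0.3328)
n_5 = (-0.9033, -0.4291)
  (0,1): δ = 111.44°  ·
  (0,2): δ = 21.41°  ✓
  (0,3): δ = 36.53°  ✓
  (0,4): δ = 68.28°  ✓
  (0,5): δ = 113.13°  ·
  (1,2): δ = 89.96°  ·
  (1,3): δ = 32.03°  ✓
  (1,4): δ = 0.27°  ✓
  (1,5): δ = 44.57°  ✓
  (2,3): δ = 122.06°  ·
  (2,4): δ = 90.31°  ·
  (2,5): δ = 45.46°  ✓
  (3,4): δ = 148.25°  ·
  (3,5): δ = 103.40°  ·
  (4,5): δ = 135.15°  ·
antipodal pairs: 7

count = 7; pairs: (0,2), (0,3), (0,4), (1,3), (1,4), (1,5), (2,5)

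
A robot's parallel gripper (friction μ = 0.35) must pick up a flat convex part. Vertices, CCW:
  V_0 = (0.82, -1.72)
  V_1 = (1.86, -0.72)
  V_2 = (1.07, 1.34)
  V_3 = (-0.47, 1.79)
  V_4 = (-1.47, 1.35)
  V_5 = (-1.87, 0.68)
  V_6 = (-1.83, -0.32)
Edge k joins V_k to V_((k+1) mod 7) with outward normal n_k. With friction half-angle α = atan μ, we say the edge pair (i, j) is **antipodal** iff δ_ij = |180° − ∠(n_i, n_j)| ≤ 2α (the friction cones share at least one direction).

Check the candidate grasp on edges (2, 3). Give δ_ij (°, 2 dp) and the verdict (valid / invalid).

α = atan 0.35 = 19.29°;  2α = 38.58°
edge 2: e_2 = (-1.54, +0.45);  n_2 = (+0.2805, +0.9599)
edge 3: e_3 = (-1.00, -0.44);  n_3 = (-0.4027, +0.9153)
∠(n_2, n_3) = 40.04°
δ = |180° − 40.04°| = 139.96°
139.96° > 2α = 38.58°  →  invalid

δ = 139.96°, invalid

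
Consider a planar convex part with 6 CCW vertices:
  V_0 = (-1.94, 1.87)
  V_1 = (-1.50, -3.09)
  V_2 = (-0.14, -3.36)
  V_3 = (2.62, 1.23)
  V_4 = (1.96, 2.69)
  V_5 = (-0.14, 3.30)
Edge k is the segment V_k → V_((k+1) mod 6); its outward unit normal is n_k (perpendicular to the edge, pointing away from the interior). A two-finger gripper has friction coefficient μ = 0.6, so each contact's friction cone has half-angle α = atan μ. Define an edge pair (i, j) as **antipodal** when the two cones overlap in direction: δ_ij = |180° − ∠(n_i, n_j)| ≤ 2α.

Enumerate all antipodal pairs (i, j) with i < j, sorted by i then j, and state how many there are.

α = atan 0.6 = 30.96°;  2α = 61.93°
n_0 = (-0.9961, -0.0884)
n_1 = (-0.1947, -0.9809)
n_2 = (+0.8570, -0.5153)
n_3 = (+0.9112, +0.4119)
n_4 = (+0.2789, +0.9603)
n_5 = (-0.6220, +0.7830)
  (0,1): δ = 106.30°  ·
  (0,2): δ = 36.09°  ✓
  (0,3): δ = 19.26°  ✓
  (0,4): δ = 68.73°  ·
  (0,5): δ = 123.40°  ·
  (1,2): δ = 109.79°  ·
  (1,3): δ = 54.45°  ✓
  (1,4): δ = 4.97°  ✓
  (1,5): δ = 49.69°  ✓
  (2,3): δ = 124.66°  ·
  (2,4): δ = 75.18°  ·
  (2,5): δ = 20.52°  ✓
  (3,4): δ = 130.52°  ·
  (3,5): δ = 75.86°  ·
  (4,5): δ = 125.34°  ·
antipodal pairs: 6

count = 6; pairs: (0,2), (0,3), (1,3), (1,4), (1,5), (2,5)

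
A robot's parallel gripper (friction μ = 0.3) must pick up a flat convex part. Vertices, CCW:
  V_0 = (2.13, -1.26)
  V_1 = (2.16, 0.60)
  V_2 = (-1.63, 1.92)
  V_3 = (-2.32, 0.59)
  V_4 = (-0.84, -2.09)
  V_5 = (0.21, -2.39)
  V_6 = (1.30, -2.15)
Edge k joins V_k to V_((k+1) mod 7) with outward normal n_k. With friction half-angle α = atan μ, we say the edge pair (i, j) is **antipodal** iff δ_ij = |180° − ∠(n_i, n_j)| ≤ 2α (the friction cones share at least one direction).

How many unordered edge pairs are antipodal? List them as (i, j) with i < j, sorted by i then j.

count = 5; pairs: (0,2), (0,3), (1,4), (1,5), (2,6)

α = atan 0.3 = 16.70°;  2α = 33.40°
n_0 = (+0.9999, -0.0161)
n_1 = (+0.3289, +0.9444)
n_2 = (-0.8877, +0.4605)
n_3 = (-0.8754, -0.4834)
n_4 = (-0.2747, -0.9615)
n_5 = (+0.2150, -0.9766)
n_6 = (+0.7313, -0.6820)
  (0,1): δ = 108.28°  ·
  (0,2): δ = 26.50°  ✓
  (0,3): δ = 29.83°  ✓
  (0,4): δ = 74.98°  ·
  (0,5): δ = 103.34°  ·
  (0,6): δ = 137.92°  ·
  (1,2): δ = 98.22°  ·
  (1,3): δ = 41.89°  ·
  (1,4): δ = 3.26°  ✓
  (1,5): δ = 31.62°  ✓
  (1,6): δ = 66.20°  ·
  (2,3): δ = 123.67°  ·
  (2,4): δ = 78.53°  ·
  (2,5): δ = 50.16°  ·
  (2,6): δ = 15.58°  ✓
  (3,4): δ = 134.85°  ·
  (3,5): δ = 106.49°  ·
  (3,6): δ = 71.91°  ·
  (4,5): δ = 151.64°  ·
  (4,6): δ = 117.06°  ·
  (5,6): δ = 145.42°  ·
antipodal pairs: 5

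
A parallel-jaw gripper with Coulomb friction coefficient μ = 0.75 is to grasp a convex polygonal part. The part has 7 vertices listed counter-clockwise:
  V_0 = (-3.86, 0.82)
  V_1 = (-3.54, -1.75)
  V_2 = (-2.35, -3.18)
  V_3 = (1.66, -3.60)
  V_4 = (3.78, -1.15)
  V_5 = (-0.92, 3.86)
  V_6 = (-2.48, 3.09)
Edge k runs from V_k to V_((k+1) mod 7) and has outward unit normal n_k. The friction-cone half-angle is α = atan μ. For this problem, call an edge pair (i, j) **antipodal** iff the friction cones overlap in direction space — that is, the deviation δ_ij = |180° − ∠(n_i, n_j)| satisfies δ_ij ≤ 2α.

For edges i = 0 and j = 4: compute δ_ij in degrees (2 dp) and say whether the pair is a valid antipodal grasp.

δ = 36.07°, valid

α = atan 0.75 = 36.87°;  2α = 73.74°
edge 0: e_0 = (+0.32, -2.57);  n_0 = (-0.9923, -0.1236)
edge 4: e_4 = (-4.70, +5.01);  n_4 = (+0.7293, +0.6842)
∠(n_0, n_4) = 143.93°
δ = |180° − 143.93°| = 36.07°
36.07° ≤ 2α = 73.74°  →  valid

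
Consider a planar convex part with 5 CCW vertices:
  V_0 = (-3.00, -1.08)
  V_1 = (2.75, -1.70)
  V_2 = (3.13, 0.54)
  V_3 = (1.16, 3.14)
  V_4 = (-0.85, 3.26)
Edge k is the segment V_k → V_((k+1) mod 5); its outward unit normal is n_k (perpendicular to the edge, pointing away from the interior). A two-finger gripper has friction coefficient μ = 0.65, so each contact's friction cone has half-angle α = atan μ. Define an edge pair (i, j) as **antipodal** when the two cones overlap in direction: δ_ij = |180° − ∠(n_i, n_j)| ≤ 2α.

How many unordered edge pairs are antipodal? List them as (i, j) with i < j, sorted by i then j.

count = 4; pairs: (0,2), (0,3), (1,4), (2,4)

α = atan 0.65 = 33.02°;  2α = 66.05°
n_0 = (-0.1072, -0.9942)
n_1 = (+0.9859, -0.1673)
n_2 = (+0.7970, +0.6039)
n_3 = (+0.0596, +0.9982)
n_4 = (-0.8961, +0.4439)
  (0,1): δ = 93.47°  ·
  (0,2): δ = 46.69°  ✓
  (0,3): δ = 2.74°  ✓
  (0,4): δ = 69.80°  ·
  (1,2): δ = 133.22°  ·
  (1,3): δ = 83.79°  ·
  (1,4): δ = 16.73°  ✓
  (2,3): δ = 130.57°  ·
  (2,4): δ = 63.50°  ✓
  (3,4): δ = 112.94°  ·
antipodal pairs: 4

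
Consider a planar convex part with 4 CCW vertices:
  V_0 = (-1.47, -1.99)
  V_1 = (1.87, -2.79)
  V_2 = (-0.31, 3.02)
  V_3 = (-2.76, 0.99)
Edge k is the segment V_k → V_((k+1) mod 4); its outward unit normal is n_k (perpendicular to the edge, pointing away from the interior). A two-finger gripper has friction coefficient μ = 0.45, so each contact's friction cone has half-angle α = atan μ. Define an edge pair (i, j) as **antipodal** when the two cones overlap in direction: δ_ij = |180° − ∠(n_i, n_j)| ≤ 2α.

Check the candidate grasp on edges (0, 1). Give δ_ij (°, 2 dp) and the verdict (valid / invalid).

α = atan 0.45 = 24.23°;  2α = 48.46°
edge 0: e_0 = (+3.34, -0.80);  n_0 = (-0.2329, -0.9725)
edge 1: e_1 = (-2.18, +5.81);  n_1 = (+0.9363, +0.3513)
∠(n_0, n_1) = 124.04°
δ = |180° − 124.04°| = 55.96°
55.96° > 2α = 48.46°  →  invalid

δ = 55.96°, invalid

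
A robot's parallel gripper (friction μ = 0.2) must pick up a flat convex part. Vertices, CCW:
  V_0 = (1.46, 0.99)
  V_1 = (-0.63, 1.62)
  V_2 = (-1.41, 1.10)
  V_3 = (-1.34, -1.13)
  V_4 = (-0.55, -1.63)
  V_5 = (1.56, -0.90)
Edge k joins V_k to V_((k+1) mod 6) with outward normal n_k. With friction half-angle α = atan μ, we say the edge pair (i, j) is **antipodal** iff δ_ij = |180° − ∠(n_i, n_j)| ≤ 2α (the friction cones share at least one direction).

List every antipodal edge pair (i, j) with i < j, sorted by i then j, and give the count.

count = 3; pairs: (0,3), (1,4), (2,5)

α = atan 0.2 = 11.31°;  2α = 22.62°
n_0 = (+0.2886, +0.9574)
n_1 = (-0.5547, +0.8321)
n_2 = (-0.9995, -0.0314)
n_3 = (-0.5348, -0.8450)
n_4 = (+0.3270, -0.9450)
n_5 = (+0.9986, +0.0528)
  (0,1): δ = 129.54°  ·
  (0,2): δ = 71.43°  ·
  (0,3): δ = 15.56°  ✓
  (0,4): δ = 35.86°  ·
  (0,5): δ = 109.80°  ·
  (1,2): δ = 121.89°  ·
  (1,3): δ = 66.02°  ·
  (1,4): δ = 14.61°  ✓
  (1,5): δ = 59.34°  ·
  (2,3): δ = 124.13°  ·
  (2,4): δ = 72.71°  ·
  (2,5): δ = 1.23°  ✓
  (3,4): δ = 128.59°  ·
  (3,5): δ = 54.64°  ·
  (4,5): δ = 106.06°  ·
antipodal pairs: 3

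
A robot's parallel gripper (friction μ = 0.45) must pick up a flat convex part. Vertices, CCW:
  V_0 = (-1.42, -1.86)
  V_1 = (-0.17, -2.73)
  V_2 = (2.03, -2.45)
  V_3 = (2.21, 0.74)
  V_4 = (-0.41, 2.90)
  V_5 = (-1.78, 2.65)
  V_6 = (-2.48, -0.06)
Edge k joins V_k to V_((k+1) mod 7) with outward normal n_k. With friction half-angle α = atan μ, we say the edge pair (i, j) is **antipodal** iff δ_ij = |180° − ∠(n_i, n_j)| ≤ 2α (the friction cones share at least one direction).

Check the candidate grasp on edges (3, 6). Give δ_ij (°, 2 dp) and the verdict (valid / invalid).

δ = 20.00°, valid

α = atan 0.45 = 24.23°;  2α = 48.46°
edge 3: e_3 = (-2.62, +2.16);  n_3 = (+0.6361, +0.7716)
edge 6: e_6 = (+1.06, -1.80);  n_6 = (-0.8617, -0.5074)
∠(n_3, n_6) = 160.00°
δ = |180° − 160.00°| = 20.00°
20.00° ≤ 2α = 48.46°  →  valid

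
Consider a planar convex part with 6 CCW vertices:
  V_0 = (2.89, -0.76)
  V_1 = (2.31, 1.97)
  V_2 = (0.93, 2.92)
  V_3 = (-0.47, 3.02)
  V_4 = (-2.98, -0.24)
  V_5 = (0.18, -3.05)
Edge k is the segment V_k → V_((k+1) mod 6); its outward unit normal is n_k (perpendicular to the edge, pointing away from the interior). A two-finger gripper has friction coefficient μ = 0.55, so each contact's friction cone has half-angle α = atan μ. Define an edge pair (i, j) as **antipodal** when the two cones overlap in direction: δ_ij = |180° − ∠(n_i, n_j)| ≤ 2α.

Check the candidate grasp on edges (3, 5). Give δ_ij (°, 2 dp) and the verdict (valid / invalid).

δ = 12.21°, valid

α = atan 0.55 = 28.81°;  2α = 57.62°
edge 3: e_3 = (-2.51, -3.26);  n_3 = (-0.7924, +0.6101)
edge 5: e_5 = (+2.71, +2.29);  n_5 = (+0.6454, -0.7638)
∠(n_3, n_5) = 167.79°
δ = |180° − 167.79°| = 12.21°
12.21° ≤ 2α = 57.62°  →  valid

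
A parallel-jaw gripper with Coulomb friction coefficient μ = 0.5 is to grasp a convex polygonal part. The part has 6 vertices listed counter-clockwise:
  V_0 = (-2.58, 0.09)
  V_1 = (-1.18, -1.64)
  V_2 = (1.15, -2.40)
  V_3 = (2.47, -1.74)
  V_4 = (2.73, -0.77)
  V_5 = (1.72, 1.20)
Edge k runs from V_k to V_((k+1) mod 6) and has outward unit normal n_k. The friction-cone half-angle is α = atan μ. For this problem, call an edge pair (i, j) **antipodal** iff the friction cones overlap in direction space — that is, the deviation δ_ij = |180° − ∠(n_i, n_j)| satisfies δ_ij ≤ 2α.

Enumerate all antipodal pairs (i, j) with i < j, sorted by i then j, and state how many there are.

α = atan 0.5 = 26.57°;  2α = 53.13°
n_0 = (-0.7773, -0.6291)
n_1 = (-0.3101, -0.9507)
n_2 = (+0.4472, -0.8944)
n_3 = (+0.9659, -0.2589)
n_4 = (+0.8899, +0.4562)
n_5 = (-0.2499, +0.9683)
  (0,1): δ = 147.05°  ·
  (0,2): δ = 102.42°  ·
  (0,3): δ = 53.99°  ·
  (0,4): δ = 11.84°  ✓
  (0,5): δ = 65.49°  ·
  (1,2): δ = 135.37°  ·
  (1,3): δ = 86.94°  ·
  (1,4): δ = 44.79°  ✓
  (1,5): δ = 32.54°  ✓
  (2,3): δ = 131.57°  ·
  (2,4): δ = 89.42°  ·
  (2,5): δ = 12.09°  ✓
  (3,4): δ = 137.85°  ·
  (3,5): δ = 60.52°  ·
  (4,5): δ = 102.67°  ·
antipodal pairs: 4

count = 4; pairs: (0,4), (1,4), (1,5), (2,5)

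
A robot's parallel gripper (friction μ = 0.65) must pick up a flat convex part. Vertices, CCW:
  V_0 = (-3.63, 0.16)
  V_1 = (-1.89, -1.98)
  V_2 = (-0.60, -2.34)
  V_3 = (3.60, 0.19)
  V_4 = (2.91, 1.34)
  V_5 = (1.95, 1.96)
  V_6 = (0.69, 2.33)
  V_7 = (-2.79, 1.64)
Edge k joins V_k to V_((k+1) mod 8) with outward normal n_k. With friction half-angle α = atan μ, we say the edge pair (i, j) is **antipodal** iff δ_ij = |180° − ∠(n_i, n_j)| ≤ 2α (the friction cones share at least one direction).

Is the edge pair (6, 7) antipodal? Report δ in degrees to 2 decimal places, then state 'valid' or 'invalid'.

α = atan 0.65 = 33.02°;  2α = 66.05°
edge 6: e_6 = (-3.48, -0.69);  n_6 = (-0.1945, +0.9809)
edge 7: e_7 = (-0.84, -1.48);  n_7 = (-0.8697, +0.4936)
∠(n_6, n_7) = 49.21°
δ = |180° − 49.21°| = 130.79°
130.79° > 2α = 66.05°  →  invalid

δ = 130.79°, invalid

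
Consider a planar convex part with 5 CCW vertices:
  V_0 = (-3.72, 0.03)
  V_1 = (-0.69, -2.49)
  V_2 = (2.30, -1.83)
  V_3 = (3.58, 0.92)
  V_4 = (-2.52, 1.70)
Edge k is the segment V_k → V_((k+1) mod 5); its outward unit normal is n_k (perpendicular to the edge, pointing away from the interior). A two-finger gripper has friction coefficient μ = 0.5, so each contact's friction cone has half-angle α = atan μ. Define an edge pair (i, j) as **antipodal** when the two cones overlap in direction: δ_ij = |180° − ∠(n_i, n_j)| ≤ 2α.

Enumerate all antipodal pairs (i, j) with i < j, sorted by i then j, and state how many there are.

α = atan 0.5 = 26.57°;  2α = 53.13°
n_0 = (-0.6394, -0.7688)
n_1 = (+0.2155, -0.9765)
n_2 = (+0.9066, -0.4220)
n_3 = (+0.1268, +0.9919)
n_4 = (-0.8121, +0.5835)
  (0,1): δ = 127.80°  ·
  (0,2): δ = 75.21°  ·
  (0,3): δ = 32.46°  ✓
  (0,4): δ = 94.05°  ·
  (1,2): δ = 127.41°  ·
  (1,3): δ = 19.73°  ✓
  (1,4): δ = 41.85°  ✓
  (2,3): δ = 72.33°  ·
  (2,4): δ = 10.74°  ✓
  (3,4): δ = 118.41°  ·
antipodal pairs: 4

count = 4; pairs: (0,3), (1,3), (1,4), (2,4)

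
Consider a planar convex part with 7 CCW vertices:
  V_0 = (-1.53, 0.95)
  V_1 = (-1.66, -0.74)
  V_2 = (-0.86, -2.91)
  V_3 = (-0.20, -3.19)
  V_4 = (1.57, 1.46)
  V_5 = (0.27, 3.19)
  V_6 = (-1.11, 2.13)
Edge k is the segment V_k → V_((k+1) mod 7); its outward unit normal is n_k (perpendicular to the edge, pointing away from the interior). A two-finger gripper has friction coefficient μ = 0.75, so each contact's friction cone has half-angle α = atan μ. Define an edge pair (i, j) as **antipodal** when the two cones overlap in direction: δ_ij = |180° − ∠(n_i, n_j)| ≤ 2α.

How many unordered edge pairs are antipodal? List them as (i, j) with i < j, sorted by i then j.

count = 9; pairs: (0,3), (0,4), (1,3), (1,4), (2,4), (2,5), (3,5), (3,6), (4,6)

α = atan 0.75 = 36.87°;  2α = 73.74°
n_0 = (-0.9971, +0.0767)
n_1 = (-0.9383, -0.3459)
n_2 = (-0.3905, -0.9206)
n_3 = (+0.9346, -0.3557)
n_4 = (+0.7994, +0.6007)
n_5 = (-0.6092, +0.7931)
n_6 = (-0.9421, +0.3353)
  (0,1): δ = 155.36°  ·
  (0,2): δ = 108.59°  ·
  (0,3): δ = 16.44°  ✓
  (0,4): δ = 41.32°  ✓
  (0,5): δ = 131.93°  ·
  (0,6): δ = 164.81°  ·
  (1,2): δ = 133.23°  ·
  (1,3): δ = 41.08°  ✓
  (1,4): δ = 16.69°  ✓
  (1,5): δ = 107.29°  ·
  (1,6): δ = 140.17°  ·
  (2,3): δ = 87.85°  ·
  (2,4): δ = 30.09°  ✓
  (2,5): δ = 60.52°  ✓
  (2,6): δ = 93.40°  ·
  (3,4): δ = 122.24°  ·
  (3,5): δ = 31.63°  ✓
  (3,6): δ = 1.25°  ✓
  (4,5): δ = 89.39°  ·
  (4,6): δ = 56.52°  ✓
  (5,6): δ = 147.12°  ·
antipodal pairs: 9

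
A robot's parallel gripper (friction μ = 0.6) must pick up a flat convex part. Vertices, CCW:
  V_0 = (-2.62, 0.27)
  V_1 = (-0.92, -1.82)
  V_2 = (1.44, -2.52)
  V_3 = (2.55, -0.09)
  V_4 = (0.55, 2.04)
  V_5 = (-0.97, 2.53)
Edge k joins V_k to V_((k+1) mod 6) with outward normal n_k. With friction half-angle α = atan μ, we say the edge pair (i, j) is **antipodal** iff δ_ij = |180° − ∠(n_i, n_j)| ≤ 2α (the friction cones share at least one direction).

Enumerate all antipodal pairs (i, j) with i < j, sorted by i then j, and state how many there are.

count = 5; pairs: (0,3), (0,4), (1,3), (1,4), (2,5)

α = atan 0.6 = 30.96°;  2α = 61.93°
n_0 = (-0.7758, -0.6310)
n_1 = (-0.2844, -0.9587)
n_2 = (+0.9096, -0.4155)
n_3 = (+0.7290, +0.6845)
n_4 = (+0.3068, +0.9518)
n_5 = (-0.8077, +0.5897)
  (0,1): δ = 145.65°  ·
  (0,2): δ = 63.68°  ·
  (0,3): δ = 4.07°  ✓
  (0,4): δ = 33.01°  ✓
  (0,5): δ = 104.74°  ·
  (1,2): δ = 98.03°  ·
  (1,3): δ = 30.28°  ✓
  (1,4): δ = 1.35°  ✓
  (1,5): δ = 70.39°  ·
  (2,3): δ = 112.25°  ·
  (2,4): δ = 83.32°  ·
  (2,5): δ = 11.58°  ✓
  (3,4): δ = 151.06°  ·
  (3,5): δ = 79.33°  ·
  (4,5): δ = 108.27°  ·
antipodal pairs: 5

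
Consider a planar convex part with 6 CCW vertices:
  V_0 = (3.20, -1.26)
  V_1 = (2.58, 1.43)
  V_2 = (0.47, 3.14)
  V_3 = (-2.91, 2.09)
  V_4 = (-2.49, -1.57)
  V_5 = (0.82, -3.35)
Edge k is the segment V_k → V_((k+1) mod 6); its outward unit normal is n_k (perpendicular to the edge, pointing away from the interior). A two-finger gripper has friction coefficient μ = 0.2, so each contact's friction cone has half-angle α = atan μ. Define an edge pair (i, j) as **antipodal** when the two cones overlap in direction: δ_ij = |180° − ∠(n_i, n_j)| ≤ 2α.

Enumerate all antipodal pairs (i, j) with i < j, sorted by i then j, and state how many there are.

count = 2; pairs: (0,3), (1,4)

α = atan 0.2 = 11.31°;  2α = 22.62°
n_0 = (+0.9745, +0.2246)
n_1 = (+0.6296, +0.7769)
n_2 = (-0.2967, +0.9550)
n_3 = (-0.9935, -0.1140)
n_4 = (-0.4736, -0.8807)
n_5 = (+0.6598, -0.7514)
  (0,1): δ = 142.00°  ·
  (0,2): δ = 85.72°  ·
  (0,3): δ = 6.43°  ✓
  (0,4): δ = 48.75°  ·
  (0,5): δ = 118.31°  ·
  (1,2): δ = 123.72°  ·
  (1,3): δ = 44.43°  ·
  (1,4): δ = 10.75°  ✓
  (1,5): δ = 80.31°  ·
  (2,3): δ = 100.71°  ·
  (2,4): δ = 45.53°  ·
  (2,5): δ = 24.03°  ·
  (3,4): δ = 124.82°  ·
  (3,5): δ = 55.26°  ·
  (4,5): δ = 110.44°  ·
antipodal pairs: 2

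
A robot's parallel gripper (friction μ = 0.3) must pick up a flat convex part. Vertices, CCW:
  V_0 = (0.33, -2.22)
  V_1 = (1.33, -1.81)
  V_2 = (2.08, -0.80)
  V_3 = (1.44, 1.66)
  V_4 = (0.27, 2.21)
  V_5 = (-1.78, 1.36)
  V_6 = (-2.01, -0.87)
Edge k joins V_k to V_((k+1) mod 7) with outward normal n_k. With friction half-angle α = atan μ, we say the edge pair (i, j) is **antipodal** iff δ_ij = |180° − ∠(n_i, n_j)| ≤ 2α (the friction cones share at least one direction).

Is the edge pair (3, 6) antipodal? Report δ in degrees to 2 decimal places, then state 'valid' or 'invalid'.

α = atan 0.3 = 16.70°;  2α = 33.40°
edge 3: e_3 = (-1.17, +0.55);  n_3 = (+0.4254, +0.9050)
edge 6: e_6 = (+2.34, -1.35);  n_6 = (-0.4997, -0.8662)
∠(n_3, n_6) = 175.20°
δ = |180° − 175.20°| = 4.80°
4.80° ≤ 2α = 33.40°  →  valid

δ = 4.80°, valid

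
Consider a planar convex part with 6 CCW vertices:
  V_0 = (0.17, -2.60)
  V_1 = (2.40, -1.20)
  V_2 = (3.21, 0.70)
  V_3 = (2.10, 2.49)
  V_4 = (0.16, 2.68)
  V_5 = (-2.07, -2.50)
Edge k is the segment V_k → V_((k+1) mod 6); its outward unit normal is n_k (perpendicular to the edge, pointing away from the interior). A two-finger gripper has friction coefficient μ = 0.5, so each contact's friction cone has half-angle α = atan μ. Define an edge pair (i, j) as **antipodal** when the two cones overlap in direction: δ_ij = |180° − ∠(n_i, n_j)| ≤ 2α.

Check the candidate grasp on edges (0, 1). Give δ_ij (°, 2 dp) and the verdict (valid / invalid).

δ = 145.21°, invalid

α = atan 0.5 = 26.57°;  2α = 53.13°
edge 0: e_0 = (+2.23, +1.40);  n_0 = (+0.5317, -0.8469)
edge 1: e_1 = (+0.81, +1.90);  n_1 = (+0.9199, -0.3922)
∠(n_0, n_1) = 34.79°
δ = |180° − 34.79°| = 145.21°
145.21° > 2α = 53.13°  →  invalid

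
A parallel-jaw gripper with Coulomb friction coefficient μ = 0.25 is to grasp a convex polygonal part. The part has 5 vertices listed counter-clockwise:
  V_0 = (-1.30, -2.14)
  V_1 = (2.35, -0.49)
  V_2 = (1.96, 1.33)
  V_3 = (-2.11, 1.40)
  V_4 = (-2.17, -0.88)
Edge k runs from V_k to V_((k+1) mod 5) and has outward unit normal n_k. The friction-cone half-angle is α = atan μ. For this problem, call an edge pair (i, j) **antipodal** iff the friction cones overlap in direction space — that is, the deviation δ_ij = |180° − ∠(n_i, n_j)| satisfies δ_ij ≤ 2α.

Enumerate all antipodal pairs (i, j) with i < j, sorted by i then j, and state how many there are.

α = atan 0.25 = 14.04°;  2α = 28.07°
n_0 = (+0.4119, -0.9112)
n_1 = (+0.9778, +0.2095)
n_2 = (+0.0172, +0.9999)
n_3 = (-0.9997, +0.0263)
n_4 = (-0.8229, -0.5682)
  (0,1): δ = 102.23°  ·
  (0,2): δ = 25.31°  ✓
  (0,3): δ = 64.17°  ·
  (0,4): δ = 100.30°  ·
  (1,2): δ = 103.08°  ·
  (1,3): δ = 13.60°  ✓
  (1,4): δ = 22.53°  ✓
  (2,3): δ = 90.52°  ·
  (2,4): δ = 54.39°  ·
  (3,4): δ = 143.87°  ·
antipodal pairs: 3

count = 3; pairs: (0,2), (1,3), (1,4)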